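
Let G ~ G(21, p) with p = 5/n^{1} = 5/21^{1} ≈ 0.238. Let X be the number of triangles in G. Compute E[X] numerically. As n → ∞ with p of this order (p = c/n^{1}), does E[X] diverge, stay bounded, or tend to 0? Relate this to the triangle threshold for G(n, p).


Number of potential triangles: C(21, 3) = 1330.
Each occurs with probability p³ ≈ (0.238)³ ≈ 1.34975e-02.
By linearity: E[X] = C(21, 3)·p³ ≈ 1330 · 1.34975e-02 ≈ 17.952.
Here α = 1, so p = 5/n is exactly at the triangle threshold p ~ 1/n. Asymptotically E[X] → c³/6 = 5³/6 = 125/6 ≈ 20.833, a bounded constant. In this regime the triangle count is asymptotically Poisson(c³/6).

E[X] ≈ 17.952; in regime p = Θ(1/n^{1}) E[X] stays bounded (at the triangle threshold p ~ 1/n).


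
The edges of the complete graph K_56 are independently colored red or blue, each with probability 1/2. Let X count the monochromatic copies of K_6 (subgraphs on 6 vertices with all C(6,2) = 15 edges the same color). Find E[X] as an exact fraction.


Let X = Σ_S X_S over the C(56, 6) = 32468436 subsets S of size 6, where X_S = 1 if the K_6 on S is monochromatic.
For a fixed S, the K_6 on S has C(6, 2) = 15 edges. P[all 15 edges red] = (1/2)^15, and likewise for blue, so P[monochromatic] = 2·(1/2)^15 = 2^{1 − 15} = 1/16384.
Summing: E[X] = C(56, 6) · 2^{1 − 15} = 32468436 · 1/16384 = 8117109/4096.
Numerically: E[X] ≈ 1981.71606.

E[X] = C(56,6)·2^(1−C(6,2)) = 8117109/4096 ≈ 1981.71606.


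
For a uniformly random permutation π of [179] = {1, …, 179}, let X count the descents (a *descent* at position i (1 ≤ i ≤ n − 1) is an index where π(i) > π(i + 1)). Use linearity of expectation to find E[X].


Write X = Σ X_I over i = 1, …, 178, with X_I the indicator of one descent.
There are 178 indicators.
For each fixed i, the pair (π(i), π(i+1)) is a uniformly random ordered pair of distinct values from {1, …, 179}; by symmetry P[π(i) > π(i+1)] = 1/2.
By linearity: E[X] = 178 · (1/2) = (179 − 1) · (1/2) = 89 ≈ 89.0000.

E[X] = 89 = 89.0000.


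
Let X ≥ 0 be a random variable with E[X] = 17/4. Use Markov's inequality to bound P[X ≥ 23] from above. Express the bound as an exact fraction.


μ = E[X] = 17/4, a = 23.
Markov: P[X ≥ 23] ≤ μ/a = (17/4)/23 = 17/92.
Numerically: ≈ 0.185.
(Since a = 23 > μ = 4.250, the bound 17/92 is < 1 and informative.)

P[X ≥ 23] ≤ 17/92 ≈ 0.185.


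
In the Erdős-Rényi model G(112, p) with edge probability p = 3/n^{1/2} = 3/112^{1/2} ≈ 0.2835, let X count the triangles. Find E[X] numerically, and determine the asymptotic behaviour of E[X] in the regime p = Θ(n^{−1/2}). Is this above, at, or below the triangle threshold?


Number of potential triangles: C(112, 3) = 227920.
Each occurs with probability p³ ≈ (0.2835)³ ≈ 2.277911e-02.
By linearity: E[X] = C(112, 3)·p³ ≈ 227920 · 2.277911e-02 ≈ 5191.8145.
Since α = 1/2 < 1, p = c/n^{1/2} ≫ 1/n is above the triangle threshold p ~ 1/n. Asymptotically E[X] ~ (c³/6)·n^{3(1−α)} = (3³/6)·n^{1.5} → ∞; triangles are abundant w.h.p.

E[X] ≈ 5191.8145; in regime p = Θ(1/n^{1/2}) E[X] diverges (above the triangle threshold p ~ 1/n).


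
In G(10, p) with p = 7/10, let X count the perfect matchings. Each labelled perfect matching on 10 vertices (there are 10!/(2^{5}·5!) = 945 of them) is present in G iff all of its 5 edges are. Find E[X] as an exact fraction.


K_10 has 10!/(2^{5}·5!) = 945 labelled perfect matchings.
For each such perfect matching H, let X_H = 1 if all 5 edges of H are present in G. Then P[X_H = 1] = p^{5} = (7/10)^{5} = 16807/100000.
By linearity: E[X] = Σ_H E[X_H] = 945 · p^{5} = 945 · 16807/100000 = 3176523/20000.
Numerically: E[X] ≈ 158.8.

E[X] = 945 · (7/10)^{5} = 3176523/20000 ≈ 158.8.


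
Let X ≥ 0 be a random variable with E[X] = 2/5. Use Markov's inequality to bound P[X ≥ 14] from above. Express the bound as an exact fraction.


μ = E[X] = 2/5, a = 14.
Markov: P[X ≥ 14] ≤ μ/a = (2/5)/14 = 1/35.
Numerically: ≈ 0.02857.
(Since a = 14 > μ = 0.40000, the bound 1/35 is < 1 and informative.)

P[X ≥ 14] ≤ 1/35 ≈ 0.02857.


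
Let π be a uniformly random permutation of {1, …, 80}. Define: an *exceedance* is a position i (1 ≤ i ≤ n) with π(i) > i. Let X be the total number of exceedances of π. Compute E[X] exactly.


Write X = Σ_{i=1}^{80} X_i, where X_i = 1_{π(i) > i}.
For each fixed i, π(i) is uniform over {1, …, 80} (marginal of a uniform permutation), so P[π(i) > i] = (n − i)/n. Summing: Σ_{i=1}^{80} (n − i)/n = (0 + 1 + … + 79)/80 = 80(80 − 1)/(2·80) = (80 − 1)/2.
Hence E[X] = Σ_{i=1}^{80} (80 − i)/80 = 79/2 ≈ 39.5000.

E[X] = 79/2 = 39.5000.


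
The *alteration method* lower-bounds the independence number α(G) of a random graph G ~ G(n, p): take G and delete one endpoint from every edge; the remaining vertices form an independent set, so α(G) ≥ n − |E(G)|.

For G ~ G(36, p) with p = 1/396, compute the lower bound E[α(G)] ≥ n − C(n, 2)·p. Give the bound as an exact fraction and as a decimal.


E[|E(G)|] = C(36, 2)·p = 630 · (1/396) = 35/22.
E[α(G)] ≥ n − E[|E(G)|] = 36 − 35/22 = 757/22.
Numerically: ≈ 34.40909.
(This is only a lower bound; the true E[α(G)] may be larger.)

E[α(G)] ≥ 757/22 ≈ 34.40909.


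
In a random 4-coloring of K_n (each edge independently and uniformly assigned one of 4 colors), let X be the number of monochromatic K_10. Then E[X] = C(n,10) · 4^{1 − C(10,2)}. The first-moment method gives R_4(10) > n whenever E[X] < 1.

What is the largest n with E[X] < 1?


We need C(n, 10) · 4^{1 − 45} < 1, i.e. C(n, 10) < 4^{45 − 1} = 309485009821345068724781056.
Check values of n near the boundary:
  n = 2017: C(2017, 10) = 300324964434452596180990448; 300324964434452596180990448 < 309485009821345068724781056? YES
  n = 2018: C(2018, 10) = 301820606687612220663963508; 301820606687612220663963508 < 309485009821345068724781056? YES
  n = 2019: C(2019, 10) = 303322949179835278009229628; 303322949179835278009229628 < 309485009821345068724781056? YES
  n = 2020: C(2020, 10) = 304832018578739931133653656; 304832018578739931133653656 < 309485009821345068724781056? YES
  n = 2021: C(2021, 10) = 306347841644770462864800616; 306347841644770462864800616 < 309485009821345068724781056? YES
  n = 2022: C(2022, 10) = 307870445231474093395937796; 307870445231474093395937796 < 309485009821345068724781056? YES
  n = 2023: C(2023, 10) = 309399856285778485315440716; 309399856285778485315440716 < 309485009821345068724781056? YES
  n = 2024: C(2024, 10) = 310936101848269937576192656; 310936101848269937576192656 < 309485009821345068724781056? NO
  n = 2025: C(2025, 10) = 312479209053472269772600560; 312479209053472269772600560 < 309485009821345068724781056? NO
  n = 2026: C(2026, 10) = 314029205130126398094885285; 314029205130126398094885285 < 309485009821345068724781056? NO
The largest n with C(n, 10) < 309485009821345068724781056 is n = 2023 (where E[X] = 77349964071444621328860179/77371252455336267181195264 ≈ 0.9997249). Hence R_4(10) > 2023, i.e. R_4(10) ≥ 2024.

Largest n = 2023; hence R_4(10) > 2023.


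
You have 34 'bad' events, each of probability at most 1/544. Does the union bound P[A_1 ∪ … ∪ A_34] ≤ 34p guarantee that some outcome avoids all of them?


Union bound: P[∪_{i=1}^{34} A_i] ≤ Σ_i P[A_i] ≤ 34·p = 34·(1/544) = 1/16.
Numerically: 1/16 ≈ 0.06250.
Is 1/16 < 1? YES.
Since P[∪ A_i] ≤ 1/16 < 1, the complement has P[∩ A_i^c] ≥ 1 − 1/16 = 15/16 > 0, so some outcome avoids every A_i.

34·p = 1/16 ≈ 0.06250; existence CERTIFIED by the union bound.


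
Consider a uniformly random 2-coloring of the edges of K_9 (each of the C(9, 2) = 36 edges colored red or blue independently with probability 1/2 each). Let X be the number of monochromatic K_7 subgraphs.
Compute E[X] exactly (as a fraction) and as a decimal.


Let X = Σ_S X_S over the C(9, 7) = 36 subsets S of size 7, where X_S = 1 if the K_7 on S is monochromatic.
For a fixed S, the K_7 on S has C(7, 2) = 21 edges. P[all 21 edges red] = (1/2)^21, and likewise for blue, so P[monochromatic] = 2·(1/2)^21 = 2^{1 − 21} = 1/1048576.
By linearity of expectation: E[X] = C(9, 7) · 2^{1 − 21} = 36 · 1/1048576 = 9/262144.
Numerically: E[X] ≈ 0.0000.

E[X] = C(9,7)·2^(1−C(7,2)) = 9/262144 ≈ 0.0000.


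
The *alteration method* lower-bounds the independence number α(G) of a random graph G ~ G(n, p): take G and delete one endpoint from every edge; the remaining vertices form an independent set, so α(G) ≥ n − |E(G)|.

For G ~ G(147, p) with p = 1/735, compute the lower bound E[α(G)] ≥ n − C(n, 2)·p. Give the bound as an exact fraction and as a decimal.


E[|E(G)|] = C(147, 2)·p = 10731 · (1/735) = 73/5.
E[α(G)] ≥ n − E[|E(G)|] = 147 − 73/5 = 662/5.
Numerically: ≈ 132.400.
(This is only a lower bound; the true E[α(G)] may be larger.)

E[α(G)] ≥ 662/5 ≈ 132.400.


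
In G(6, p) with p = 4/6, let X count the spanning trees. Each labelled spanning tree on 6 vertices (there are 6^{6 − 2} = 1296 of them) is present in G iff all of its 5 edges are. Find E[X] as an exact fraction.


K_6 has 6^{6 − 2} = 1296 labelled spanning trees.
For each such spanning tree H, let X_H = 1 if all 5 edges of H are present in G. Then P[X_H = 1] = p^{5} = (2/3)^{5} = 32/243.
By linearity of expectation: E[X] = Σ_H E[X_H] = 1296 · p^{5} = 1296 · 32/243 = 512/3.
Numerically: E[X] ≈ 171.

E[X] = 1296 · (2/3)^{5} = 512/3 ≈ 171.


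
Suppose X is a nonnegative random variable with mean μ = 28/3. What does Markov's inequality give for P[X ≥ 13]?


μ = E[X] = 28/3, a = 13.
Markov: P[X ≥ 13] ≤ μ/a = (28/3)/13 = 28/39.
Numerically: ≈ 0.717949.
(Since a = 13 > μ = 9.333333, the bound 28/39 is < 1 and informative.)

P[X ≥ 13] ≤ 28/39 ≈ 0.717949.


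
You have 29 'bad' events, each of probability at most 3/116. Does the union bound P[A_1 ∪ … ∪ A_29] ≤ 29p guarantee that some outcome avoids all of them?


Union bound: P[∪_{i=1}^{29} A_i] ≤ Σ_i P[A_i] ≤ 29·p = 29·(3/116) = 3/4.
Numerically: 3/4 ≈ 0.750.
Is 3/4 < 1? YES.
Since P[∪ A_i] ≤ 3/4 < 1, the complement has P[∩ A_i^c] ≥ 1 − 3/4 = 1/4 > 0, so some outcome avoids every A_i.

29·p = 3/4 ≈ 0.750; existence CERTIFIED by the union bound.


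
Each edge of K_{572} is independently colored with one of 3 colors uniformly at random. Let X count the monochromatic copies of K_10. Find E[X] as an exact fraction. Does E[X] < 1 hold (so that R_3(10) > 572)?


E[X] = C(572, 10) · 3^{1 − 45} = 954640815642161682606 · 3^{−44} = 954640815642161682606/984770902183611232881.
As a reduced fraction: E[X] = 106071201738017964734/109418989131512359209 ≈ 0.96940.
Is E[X] < 1? YES.
Since E[X] < 1, there exists a 3-coloring of K_{572} with no monochromatic K_10; hence R_3(10) > 572.

E[X] = 106071201738017964734/109418989131512359209 ≈ 0.96940; E[X] < 1, so R_3(10) > 572.


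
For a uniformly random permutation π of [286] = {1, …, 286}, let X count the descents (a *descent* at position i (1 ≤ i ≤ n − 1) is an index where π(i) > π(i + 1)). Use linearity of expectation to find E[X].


Write X = Σ X_I over i = 1, …, 285, with X_I the indicator of one descent.
There are 285 indicators.
For each fixed i, the pair (π(i), π(i+1)) is a uniformly random ordered pair of distinct values from {1, …, 286}; by symmetry P[π(i) > π(i+1)] = 1/2.
By linearity: E[X] = 285 · (1/2) = (286 − 1) · (1/2) = 285/2 ≈ 142.500.

E[X] = 285/2 = 142.500.


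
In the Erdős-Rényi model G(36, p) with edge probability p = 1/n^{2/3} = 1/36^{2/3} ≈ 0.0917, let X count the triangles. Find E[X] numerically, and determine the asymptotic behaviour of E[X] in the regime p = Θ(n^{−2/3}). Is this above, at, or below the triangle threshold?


Number of potential triangles: C(36, 3) = 7140.
Each occurs with probability p³ ≈ (0.0917)³ ≈ 7.71605e-04.
By linearity: E[X] = C(36, 3)·p³ ≈ 7140 · 7.71605e-04 ≈ 5.509.
Since α = 2/3 < 1, p = c/n^{2/3} ≫ 1/n is above the triangle threshold p ~ 1/n. Asymptotically E[X] ~ (c³/6)·n^{3(1−α)} = (1³/6)·n^{1} → ∞; triangles are abundant w.h.p.

E[X] ≈ 5.509; in regime p = Θ(1/n^{2/3}) E[X] diverges (above the triangle threshold p ~ 1/n).


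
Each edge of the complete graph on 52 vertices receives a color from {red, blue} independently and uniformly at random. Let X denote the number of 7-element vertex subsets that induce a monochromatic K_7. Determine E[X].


Let X = Σ_S X_S over the C(52, 7) = 133784560 subsets S of size 7, where X_S = 1 if the K_7 on S is monochromatic.
For a fixed S, the K_7 on S has C(7, 2) = 21 edges. P[all 21 edges red] = (1/2)^21, and likewise for blue, so P[monochromatic] = 2·(1/2)^21 = 2^{1 − 21} = 1/1048576.
Summing: E[X] = C(52, 7) · 2^{1 − 21} = 133784560 · 1/1048576 = 8361535/65536.
Numerically: E[X] ≈ 127.587.

E[X] = C(52,7)·2^(1−C(7,2)) = 8361535/65536 ≈ 127.587.


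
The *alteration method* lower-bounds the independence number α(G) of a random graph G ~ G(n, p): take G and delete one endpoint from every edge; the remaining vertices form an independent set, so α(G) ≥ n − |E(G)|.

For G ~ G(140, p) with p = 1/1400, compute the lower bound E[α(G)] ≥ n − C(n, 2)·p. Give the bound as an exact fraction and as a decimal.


E[|E(G)|] = C(140, 2)·p = 9730 · (1/1400) = 139/20.
E[α(G)] ≥ n − E[|E(G)|] = 140 − 139/20 = 2661/20.
Numerically: ≈ 133.050.
(This is only a lower bound; the true E[α(G)] may be larger.)

E[α(G)] ≥ 2661/20 ≈ 133.050.


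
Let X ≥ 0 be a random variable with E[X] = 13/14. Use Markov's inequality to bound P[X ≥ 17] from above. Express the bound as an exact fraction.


μ = E[X] = 13/14, a = 17.
Markov: P[X ≥ 17] ≤ μ/a = (13/14)/17 = 13/238.
Numerically: ≈ 0.0546.
(Since a = 17 > μ = 0.9286, the bound 13/238 is < 1 and informative.)

P[X ≥ 17] ≤ 13/238 ≈ 0.0546.


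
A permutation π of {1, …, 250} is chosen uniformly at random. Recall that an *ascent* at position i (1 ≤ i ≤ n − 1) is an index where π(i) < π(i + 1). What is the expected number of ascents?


Write X = Σ X_I over i = 1, …, 249, with X_I the indicator of one ascent.
There are 249 indicators.
For each fixed i, the pair (π(i), π(i+1)) is a uniformly random ordered pair of distinct values from {1, …, 250}; by symmetry P[π(i) < π(i+1)] = 1/2.
By linearity: E[X] = 249 · (1/2) = (250 − 1) · (1/2) = 249/2 ≈ 124.500000.

E[X] = 249/2 = 124.500000.


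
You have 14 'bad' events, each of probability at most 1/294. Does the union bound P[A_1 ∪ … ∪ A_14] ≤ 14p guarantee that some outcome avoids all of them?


Union bound: P[∪_{i=1}^{14} A_i] ≤ Σ_i P[A_i] ≤ 14·p = 14·(1/294) = 1/21.
Numerically: 1/21 ≈ 0.048.
Is 1/21 < 1? YES.
Since P[∪ A_i] ≤ 1/21 < 1, the complement has P[∩ A_i^c] ≥ 1 − 1/21 = 20/21 > 0, so some outcome avoids every A_i.

14·p = 1/21 ≈ 0.048; existence CERTIFIED by the union bound.


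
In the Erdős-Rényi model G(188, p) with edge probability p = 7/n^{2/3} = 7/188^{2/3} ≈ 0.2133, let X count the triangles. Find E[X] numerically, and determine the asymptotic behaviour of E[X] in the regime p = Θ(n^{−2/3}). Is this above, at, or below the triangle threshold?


Number of potential triangles: C(188, 3) = 1089836.
Each occurs with probability p³ ≈ (0.2133)³ ≈ 9.704617e-03.
By linearity: E[X] = C(188, 3)·p³ ≈ 1089836 · 9.704617e-03 ≈ 10576.4415.
Since α = 2/3 < 1, p = c/n^{2/3} ≫ 1/n is above the triangle threshold p ~ 1/n. Asymptotically E[X] ~ (c³/6)·n^{3(1−α)} = (7³/6)·n^{1} → ∞; triangles are abundant w.h.p.

E[X] ≈ 10576.4415; in regime p = Θ(1/n^{2/3}) E[X] diverges (above the triangle threshold p ~ 1/n).


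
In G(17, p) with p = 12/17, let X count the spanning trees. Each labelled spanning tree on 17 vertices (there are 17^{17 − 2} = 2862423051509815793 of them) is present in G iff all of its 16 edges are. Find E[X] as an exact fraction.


K_17 has 17^{17 − 2} = 2862423051509815793 labelled spanning trees.
For each such spanning tree H, let X_H = 1 if all 16 edges of H are present in G. Then P[X_H = 1] = p^{16} = (12/17)^{16} = 184884258895036416/48661191875666868481.
Summing the indicators: E[X] = Σ_H E[X_H] = 2862423051509815793 · p^{16} = 2862423051509815793 · 184884258895036416/48661191875666868481 = 184884258895036416/17.
Numerically: E[X] ≈ 1.09e+16.

E[X] = 2862423051509815793 · (12/17)^{16} = 184884258895036416/17 ≈ 1.09e+16.


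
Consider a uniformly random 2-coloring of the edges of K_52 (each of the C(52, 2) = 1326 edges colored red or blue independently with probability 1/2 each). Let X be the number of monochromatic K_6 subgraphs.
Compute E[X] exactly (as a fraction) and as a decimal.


Let X = Σ_S X_S over the C(52, 6) = 20358520 subsets S of size 6, where X_S = 1 if the K_6 on S is monochromatic.
For a fixed S, the K_6 on S has C(6, 2) = 15 edges. P[all 15 edges red] = (1/2)^15, and likewise for blue, so P[monochromatic] = 2·(1/2)^15 = 2^{1 − 15} = 1/16384.
By linearity of expectation: E[X] = C(52, 6) · 2^{1 − 15} = 20358520 · 1/16384 = 2544815/2048.
Numerically: E[X] ≈ 1242.585449.

E[X] = C(52,6)·2^(1−C(6,2)) = 2544815/2048 ≈ 1242.585449.


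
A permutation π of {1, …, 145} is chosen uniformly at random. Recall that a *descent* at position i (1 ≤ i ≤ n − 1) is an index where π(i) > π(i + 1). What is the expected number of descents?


Write X = Σ X_I over i = 1, …, 144, with X_I the indicator of one descent.
There are 144 indicators.
For each fixed i, the pair (π(i), π(i+1)) is a uniformly random ordered pair of distinct values from {1, …, 145}; by symmetry P[π(i) > π(i+1)] = 1/2.
By linearity: E[X] = 144 · (1/2) = (145 − 1) · (1/2) = 72 ≈ 72.0000.

E[X] = 72 = 72.0000.


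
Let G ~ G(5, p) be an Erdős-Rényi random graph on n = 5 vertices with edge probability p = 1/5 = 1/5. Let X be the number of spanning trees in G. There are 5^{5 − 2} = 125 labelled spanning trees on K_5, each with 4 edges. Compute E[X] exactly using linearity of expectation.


K_5 has 5^{5 − 2} = 125 labelled spanning trees.
For each such spanning tree H, let X_H = 1 if all 4 edges of H are present in G. Then P[X_H = 1] = p^{4} = (1/5)^{4} = 1/625.
Summing the indicators: E[X] = Σ_H E[X_H] = 125 · p^{4} = 125 · 1/625 = 1/5.
Numerically: E[X] ≈ 0.2.

E[X] = 125 · (1/5)^{4} = 1/5 ≈ 0.2.


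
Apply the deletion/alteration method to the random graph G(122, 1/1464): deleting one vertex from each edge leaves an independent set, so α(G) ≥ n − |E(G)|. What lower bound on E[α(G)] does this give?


E[|E(G)|] = C(122, 2)·p = 7381 · (1/1464) = 121/24.
E[α(G)] ≥ n − E[|E(G)|] = 122 − 121/24 = 2807/24.
Numerically: ≈ 116.9583.
(This is only a lower bound; the true E[α(G)] may be larger.)

E[α(G)] ≥ 2807/24 ≈ 116.9583.


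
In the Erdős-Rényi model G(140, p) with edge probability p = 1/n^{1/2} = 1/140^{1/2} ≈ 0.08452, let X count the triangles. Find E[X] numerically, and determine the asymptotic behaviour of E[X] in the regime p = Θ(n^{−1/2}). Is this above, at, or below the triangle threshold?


Number of potential triangles: C(140, 3) = 447580.
Each occurs with probability p³ ≈ (0.08452)³ ≈ 6.036816e-04.
By linearity: E[X] = C(140, 3)·p³ ≈ 447580 · 6.036816e-04 ≈ 270.1958.
Since α = 1/2 < 1, p = c/n^{1/2} ≫ 1/n is above the triangle threshold p ~ 1/n. Asymptotically E[X] ~ (c³/6)·n^{3(1−α)} = (1³/6)·n^{1.5} → ∞; triangles are abundant w.h.p.

E[X] ≈ 270.1958; in regime p = Θ(1/n^{1/2}) E[X] diverges (above the triangle threshold p ~ 1/n).


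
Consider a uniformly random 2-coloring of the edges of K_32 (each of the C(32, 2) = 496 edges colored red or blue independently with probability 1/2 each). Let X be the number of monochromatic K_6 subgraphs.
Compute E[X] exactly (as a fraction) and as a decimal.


Let X = Σ_S X_S over the C(32, 6) = 906192 subsets S of size 6, where X_S = 1 if the K_6 on S is monochromatic.
For a fixed S, the K_6 on S has C(6, 2) = 15 edges. P[all 15 edges red] = (1/2)^15, and likewise for blue, so P[monochromatic] = 2·(1/2)^15 = 2^{1 − 15} = 1/16384.
By linearity: E[X] = C(32, 6) · 2^{1 − 15} = 906192 · 1/16384 = 56637/1024.
Numerically: E[X] ≈ 55.3096.

E[X] = C(32,6)·2^(1−C(6,2)) = 56637/1024 ≈ 55.3096.


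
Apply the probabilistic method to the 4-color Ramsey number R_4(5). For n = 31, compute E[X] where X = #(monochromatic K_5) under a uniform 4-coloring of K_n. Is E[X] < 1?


E[X] = C(31, 5) · 4^{1 − 10} = 169911 · 4^{−9} = 169911/262144.
As a reduced fraction: E[X] = 169911/262144 ≈ 0.64816.
Is E[X] < 1? YES.
Since E[X] < 1, there exists a 4-coloring of K_{31} with no monochromatic K_5; hence R_4(5) > 31.

E[X] = 169911/262144 ≈ 0.64816; E[X] < 1, so R_4(5) > 31.


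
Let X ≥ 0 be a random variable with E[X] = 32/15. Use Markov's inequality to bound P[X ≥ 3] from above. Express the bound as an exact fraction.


μ = E[X] = 32/15, a = 3.
Markov: P[X ≥ 3] ≤ μ/a = (32/15)/3 = 32/45.
Numerically: ≈ 0.711.
(Since a = 3 > μ = 2.133, the bound 32/45 is < 1 and informative.)

P[X ≥ 3] ≤ 32/45 ≈ 0.711.


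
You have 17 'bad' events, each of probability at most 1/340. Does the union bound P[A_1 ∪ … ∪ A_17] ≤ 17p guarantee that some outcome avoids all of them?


Union bound: P[∪_{i=1}^{17} A_i] ≤ Σ_i P[A_i] ≤ 17·p = 17·(1/340) = 1/20.
Numerically: 1/20 ≈ 0.0500000.
Is 1/20 < 1? YES.
Since P[∪ A_i] ≤ 1/20 < 1, the complement has P[∩ A_i^c] ≥ 1 − 1/20 = 19/20 > 0, so some outcome avoids every A_i.

17·p = 1/20 ≈ 0.0500000; existence CERTIFIED by the union bound.


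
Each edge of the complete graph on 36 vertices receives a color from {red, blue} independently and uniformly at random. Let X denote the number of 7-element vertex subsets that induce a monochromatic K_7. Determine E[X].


Let X = Σ_S X_S over the C(36, 7) = 8347680 subsets S of size 7, where X_S = 1 if the K_7 on S is monochromatic.
For a fixed S, the K_7 on S has C(7, 2) = 21 edges. P[all 21 edges red] = (1/2)^21, and likewise for blue, so P[monochromatic] = 2·(1/2)^21 = 2^{1 − 21} = 1/1048576.
Summing: E[X] = C(36, 7) · 2^{1 − 21} = 8347680 · 1/1048576 = 260865/32768.
Numerically: E[X] ≈ 7.9610.

E[X] = C(36,7)·2^(1−C(7,2)) = 260865/32768 ≈ 7.9610.


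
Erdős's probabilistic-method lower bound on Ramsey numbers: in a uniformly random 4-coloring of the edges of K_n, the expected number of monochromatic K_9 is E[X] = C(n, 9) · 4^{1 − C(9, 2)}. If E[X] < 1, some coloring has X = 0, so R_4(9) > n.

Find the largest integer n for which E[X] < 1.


We need C(n, 9) · 4^{1 − 36} < 1, i.e. C(n, 9) < 4^{36 − 1} = 1180591620717411303424.
Check values of n near the boundary:
  n = 910: C(910, 9) = 1133378248346922788210; 1133378248346922788210 < 1180591620717411303424? YES
  n = 911: C(911, 9) = 1144686900492291197405; 1144686900492291197405 < 1180591620717411303424? YES
  n = 912: C(912, 9) = 1156095740032081475120; 1156095740032081475120 < 1180591620717411303424? YES
  n = 913: C(913, 9) = 1167605542753639808390; 1167605542753639808390 < 1180591620717411303424? YES
  n = 914: C(914, 9) = 1179217089587653905932; 1179217089587653905932 < 1180591620717411303424? YES
  n = 915: C(915, 9) = 1190931166636537885130; 1190931166636537885130 < 1180591620717411303424? NO
The largest n with C(n, 9) < 1180591620717411303424 is n = 914 (where E[X] = 294804272396913476483/295147905179352825856 ≈ 0.999). Hence R_4(9) > 914, i.e. R_4(9) ≥ 915.

Largest n = 914; hence R_4(9) > 914.


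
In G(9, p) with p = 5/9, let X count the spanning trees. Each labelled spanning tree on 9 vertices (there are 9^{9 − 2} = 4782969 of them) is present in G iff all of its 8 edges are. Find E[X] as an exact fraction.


K_9 has 9^{9 − 2} = 4782969 labelled spanning trees.
For each such spanning tree H, let X_H = 1 if all 8 edges of H are present in G. Then P[X_H = 1] = p^{8} = (5/9)^{8} = 390625/43046721.
By linearity of expectation: E[X] = Σ_H E[X_H] = 4782969 · p^{8} = 4782969 · 390625/43046721 = 390625/9.
Numerically: E[X] ≈ 4.34e+04.

E[X] = 4782969 · (5/9)^{8} = 390625/9 ≈ 4.34e+04.


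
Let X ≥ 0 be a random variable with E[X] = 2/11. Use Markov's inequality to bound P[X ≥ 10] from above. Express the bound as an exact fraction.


μ = E[X] = 2/11, a = 10.
Markov: P[X ≥ 10] ≤ μ/a = (2/11)/10 = 1/55.
Numerically: ≈ 0.01818.
(Since a = 10 > μ = 0.18182, the bound 1/55 is < 1 and informative.)

P[X ≥ 10] ≤ 1/55 ≈ 0.01818.


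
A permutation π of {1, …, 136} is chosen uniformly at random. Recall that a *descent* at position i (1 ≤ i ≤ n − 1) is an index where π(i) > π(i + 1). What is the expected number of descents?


Write X = Σ X_I over i = 1, …, 135, with X_I the indicator of one descent.
There are 135 indicators.
For each fixed i, the pair (π(i), π(i+1)) is a uniformly random ordered pair of distinct values from {1, …, 136}; by symmetry P[π(i) > π(i+1)] = 1/2.
By linearity: E[X] = 135 · (1/2) = (136 − 1) · (1/2) = 135/2 ≈ 67.5000.

E[X] = 135/2 = 67.5000.


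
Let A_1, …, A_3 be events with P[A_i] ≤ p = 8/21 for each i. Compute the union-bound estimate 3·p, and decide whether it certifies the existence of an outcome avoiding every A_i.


Union bound: P[∪_{i=1}^{3} A_i] ≤ Σ_i P[A_i] ≤ 3·p = 3·(8/21) = 8/7.
Numerically: 8/7 ≈ 1.143.
Is 8/7 < 1? NO.
Since the bound 8/7 is ≥ 1, the union bound is uninformative here; it does NOT by itself certify existence.

3·p = 8/7 ≈ 1.143; existence NOT certified by the union bound.


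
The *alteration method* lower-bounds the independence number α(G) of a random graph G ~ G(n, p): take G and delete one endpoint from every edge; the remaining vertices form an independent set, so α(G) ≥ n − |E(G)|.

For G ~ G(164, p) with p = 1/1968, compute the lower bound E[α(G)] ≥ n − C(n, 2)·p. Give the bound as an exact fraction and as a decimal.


E[|E(G)|] = C(164, 2)·p = 13366 · (1/1968) = 163/24.
E[α(G)] ≥ n − E[|E(G)|] = 164 − 163/24 = 3773/24.
Numerically: ≈ 157.208333.
(This is only a lower bound; the true E[α(G)] may be larger.)

E[α(G)] ≥ 3773/24 ≈ 157.208333.


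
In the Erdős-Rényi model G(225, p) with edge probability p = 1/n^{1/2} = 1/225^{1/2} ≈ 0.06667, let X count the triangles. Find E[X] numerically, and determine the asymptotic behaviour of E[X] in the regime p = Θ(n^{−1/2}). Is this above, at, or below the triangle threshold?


Number of potential triangles: C(225, 3) = 1873200.
Each occurs with probability p³ ≈ (0.06667)³ ≈ 2.962963e-04.
By linearity: E[X] = C(225, 3)·p³ ≈ 1873200 · 2.962963e-04 ≈ 555.0222.
Since α = 1/2 < 1, p = c/n^{1/2} ≫ 1/n is above the triangle threshold p ~ 1/n. Asymptotically E[X] ~ (c³/6)·n^{3(1−α)} = (1³/6)·n^{1.5} → ∞; triangles are abundant w.h.p.

E[X] ≈ 555.0222; in regime p = Θ(1/n^{1/2}) E[X] diverges (above the triangle threshold p ~ 1/n).


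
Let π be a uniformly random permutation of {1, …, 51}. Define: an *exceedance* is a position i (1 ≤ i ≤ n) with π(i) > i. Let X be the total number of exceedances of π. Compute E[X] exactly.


Write X = Σ_{i=1}^{51} X_i, where X_i = 1_{π(i) > i}.
For each fixed i, π(i) is uniform over {1, …, 51} (marginal of a uniform permutation), so P[π(i) > i] = (n − i)/n. Summing: Σ_{i=1}^{51} (n − i)/n = (0 + 1 + … + 50)/51 = 51(51 − 1)/(2·51) = (51 − 1)/2.
Hence E[X] = Σ_{i=1}^{51} (51 − i)/51 = 25 ≈ 25.0000.

E[X] = 25 = 25.0000.


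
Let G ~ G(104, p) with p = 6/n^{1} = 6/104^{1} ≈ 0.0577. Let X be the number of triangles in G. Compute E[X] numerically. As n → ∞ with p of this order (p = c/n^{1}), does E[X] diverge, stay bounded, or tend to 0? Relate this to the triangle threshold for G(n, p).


Number of potential triangles: C(104, 3) = 182104.
Each occurs with probability p³ ≈ (0.0577)³ ≈ 1.92023e-04.
By linearity: E[X] = C(104, 3)·p³ ≈ 182104 · 1.92023e-04 ≈ 34.968.
Here α = 1, so p = 6/n is exactly at the triangle threshold p ~ 1/n. Asymptotically E[X] → c³/6 = 6³/6 = 36 ≈ 36.000, a bounded constant. In this regime the triangle count is asymptotically Poisson(c³/6).

E[X] ≈ 34.968; in regime p = Θ(1/n^{1}) E[X] stays bounded (at the triangle threshold p ~ 1/n).


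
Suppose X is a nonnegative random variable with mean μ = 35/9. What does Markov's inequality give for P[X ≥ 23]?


μ = E[X] = 35/9, a = 23.
Markov: P[X ≥ 23] ≤ μ/a = (35/9)/23 = 35/207.
Numerically: ≈ 0.169082.
(Since a = 23 > μ = 3.888889, the bound 35/207 is < 1 and informative.)

P[X ≥ 23] ≤ 35/207 ≈ 0.169082.


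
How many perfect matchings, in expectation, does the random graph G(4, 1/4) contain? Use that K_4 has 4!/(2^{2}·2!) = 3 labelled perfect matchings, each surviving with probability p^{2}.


K_4 has 4!/(2^{2}·2!) = 3 labelled perfect matchings.
For each such perfect matching H, let X_H = 1 if all 2 edges of H are present in G. Then P[X_H = 1] = p^{2} = (1/4)^{2} = 1/16.
By linearity of expectation: E[X] = Σ_H E[X_H] = 3 · p^{2} = 3 · 1/16 = 3/16.
Numerically: E[X] ≈ 0.1875.

E[X] = 3 · (1/4)^{2} = 3/16 ≈ 0.1875.


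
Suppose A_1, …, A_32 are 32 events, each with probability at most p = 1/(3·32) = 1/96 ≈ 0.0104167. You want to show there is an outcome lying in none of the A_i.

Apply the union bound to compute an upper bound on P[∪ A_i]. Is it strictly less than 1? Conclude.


Union bound: P[∪_{i=1}^{32} A_i] ≤ Σ_i P[A_i] ≤ 32·p = 32·(1/96) = 1/3.
Numerically: 1/3 ≈ 0.3333333.
Is 1/3 < 1? YES.
Since P[∪ A_i] ≤ 1/3 < 1, the complement has P[∩ A_i^c] ≥ 1 − 1/3 = 2/3 > 0, so some outcome avoids every A_i.

32·p = 1/3 ≈ 0.3333333; existence CERTIFIED by the union bound.


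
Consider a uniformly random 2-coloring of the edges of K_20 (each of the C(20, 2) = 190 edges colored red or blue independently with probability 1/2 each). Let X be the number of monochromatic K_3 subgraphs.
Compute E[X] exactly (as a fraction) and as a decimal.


Let X = Σ_S X_S over the C(20, 3) = 1140 subsets S of size 3, where X_S = 1 if the K_3 on S is monochromatic.
For a fixed S, the K_3 on S has C(3, 2) = 3 edges. P[all 3 edges red] = (1/2)^3, and likewise for blue, so P[monochromatic] = 2·(1/2)^3 = 2^{1 − 3} = 1/4.
By linearity of expectation: E[X] = C(20, 3) · 2^{1 − 3} = 1140 · 1/4 = 285.
Numerically: E[X] ≈ 285.000000.

E[X] = C(20,3)·2^(1−C(3,2)) = 285 ≈ 285.000000.


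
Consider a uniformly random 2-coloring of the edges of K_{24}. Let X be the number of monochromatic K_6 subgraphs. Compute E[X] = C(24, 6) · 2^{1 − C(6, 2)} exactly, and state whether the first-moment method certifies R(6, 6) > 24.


E[X] = C(24, 6) · 2^{1 − 15} = 134596 · 2^{−14} = 134596/16384.
As a reduced fraction: E[X] = 33649/4096 ≈ 8.215.
Is E[X] < 1? NO.
Since E[X] ≥ 1, the first-moment bound is inconclusive at n = 24; it does NOT by itself certify R(6, 6) > 24.

E[X] = 33649/4096 ≈ 8.215; E[X] ≥ 1; first-moment method inconclusive here.


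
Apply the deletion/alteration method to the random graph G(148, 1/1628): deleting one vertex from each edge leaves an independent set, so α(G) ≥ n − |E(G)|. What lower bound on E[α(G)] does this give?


E[|E(G)|] = C(148, 2)·p = 10878 · (1/1628) = 147/22.
E[α(G)] ≥ n − E[|E(G)|] = 148 − 147/22 = 3109/22.
Numerically: ≈ 141.318182.
(This is only a lower bound; the true E[α(G)] may be larger.)

E[α(G)] ≥ 3109/22 ≈ 141.318182.


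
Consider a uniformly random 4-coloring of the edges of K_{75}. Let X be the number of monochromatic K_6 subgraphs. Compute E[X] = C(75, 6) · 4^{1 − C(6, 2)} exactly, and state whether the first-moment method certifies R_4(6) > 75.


E[X] = C(75, 6) · 4^{1 − 15} = 201359550 · 4^{−14} = 201359550/268435456.
As a reduced fraction: E[X] = 100679775/134217728 ≈ 0.750123.
Is E[X] < 1? YES.
Since E[X] < 1, there exists a 4-coloring of K_{75} with no monochromatic K_6; hence R_4(6) > 75.

E[X] = 100679775/134217728 ≈ 0.750123; E[X] < 1, so R_4(6) > 75.


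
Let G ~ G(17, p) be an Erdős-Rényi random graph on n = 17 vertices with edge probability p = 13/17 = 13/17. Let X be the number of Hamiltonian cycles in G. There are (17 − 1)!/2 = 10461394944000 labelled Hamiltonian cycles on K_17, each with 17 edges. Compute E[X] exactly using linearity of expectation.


K_17 has (17 − 1)!/2 = 10461394944000 labelled Hamiltonian cycles.
For each such Hamiltonian cycle H, let X_H = 1 if all 17 edges of H are present in G. Then P[X_H = 1] = p^{17} = (13/17)^{17} = 8650415919381337933/827240261886336764177.
By linearity: E[X] = Σ_H E[X_H] = 10461394944000 · p^{17} = 10461394944000 · 8650415919381337933/827240261886336764177 = 90495417362513040260241610752000/827240261886336764177.
Numerically: E[X] ≈ 1.094e+11.

E[X] = 10461394944000 · (13/17)^{17} = 90495417362513040260241610752000/827240261886336764177 ≈ 1.094e+11.


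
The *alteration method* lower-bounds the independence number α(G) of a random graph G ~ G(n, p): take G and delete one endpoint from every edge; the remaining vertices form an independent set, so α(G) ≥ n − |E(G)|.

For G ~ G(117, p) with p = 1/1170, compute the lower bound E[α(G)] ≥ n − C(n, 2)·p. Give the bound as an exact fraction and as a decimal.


E[|E(G)|] = C(117, 2)·p = 6786 · (1/1170) = 29/5.
E[α(G)] ≥ n − E[|E(G)|] = 117 − 29/5 = 556/5.
Numerically: ≈ 111.20000.
(This is only a lower bound; the true E[α(G)] may be larger.)

E[α(G)] ≥ 556/5 ≈ 111.20000.


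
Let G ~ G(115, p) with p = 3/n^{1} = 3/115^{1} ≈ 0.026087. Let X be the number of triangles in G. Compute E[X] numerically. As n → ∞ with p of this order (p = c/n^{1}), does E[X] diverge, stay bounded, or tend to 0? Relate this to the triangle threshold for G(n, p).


Number of potential triangles: C(115, 3) = 246905.
Each occurs with probability p³ ≈ (0.026087)³ ≈ 1.7752938e-05.
By linearity: E[X] = C(115, 3)·p³ ≈ 246905 · 1.7752938e-05 ≈ 4.38329.
Here α = 1, so p = 3/n is exactly at the triangle threshold p ~ 1/n. Asymptotically E[X] → c³/6 = 3³/6 = 9/2 ≈ 4.50000, a bounded constant. In this regime the triangle count is asymptotically Poisson(c³/6).

E[X] ≈ 4.38329; in regime p = Θ(1/n^{1}) E[X] stays bounded (at the triangle threshold p ~ 1/n).


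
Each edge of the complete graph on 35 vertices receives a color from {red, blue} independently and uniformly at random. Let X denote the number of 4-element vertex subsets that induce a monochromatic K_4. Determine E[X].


Let X = Σ_S X_S over the C(35, 4) = 52360 subsets S of size 4, where X_S = 1 if the K_4 on S is monochromatic.
For a fixed S, the K_4 on S has C(4, 2) = 6 edges. P[all 6 edges red] = (1/2)^6, and likewise for blue, so P[monochromatic] = 2·(1/2)^6 = 2^{1 − 6} = 1/32.
By linearity: E[X] = C(35, 4) · 2^{1 − 6} = 52360 · 1/32 = 6545/4.
Numerically: E[X] ≈ 1636.250.

E[X] = C(35,4)·2^(1−C(4,2)) = 6545/4 ≈ 1636.250.


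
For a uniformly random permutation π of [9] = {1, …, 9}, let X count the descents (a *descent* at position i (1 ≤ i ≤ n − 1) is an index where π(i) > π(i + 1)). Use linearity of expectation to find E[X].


Write X = Σ X_I over i = 1, …, 8, with X_I the indicator of one descent.
There are 8 indicators.
For each fixed i, the pair (π(i), π(i+1)) is a uniformly random ordered pair of distinct values from {1, …, 9}; by symmetry P[π(i) > π(i+1)] = 1/2.
By linearity: E[X] = 8 · (1/2) = (9 − 1) · (1/2) = 4 ≈ 4.000.

E[X] = 4 = 4.000.


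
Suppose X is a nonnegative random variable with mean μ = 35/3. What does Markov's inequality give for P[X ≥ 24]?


μ = E[X] = 35/3, a = 24.
Markov: P[X ≥ 24] ≤ μ/a = (35/3)/24 = 35/72.
Numerically: ≈ 0.486.
(Since a = 24 > μ = 11.667, the bound 35/72 is < 1 and informative.)

P[X ≥ 24] ≤ 35/72 ≈ 0.486.


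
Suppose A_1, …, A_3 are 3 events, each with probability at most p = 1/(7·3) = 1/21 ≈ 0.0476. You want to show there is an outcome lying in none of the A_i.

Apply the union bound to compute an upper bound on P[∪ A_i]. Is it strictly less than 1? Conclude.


Union bound: P[∪_{i=1}^{3} A_i] ≤ Σ_i P[A_i] ≤ 3·p = 3·(1/21) = 1/7.
Numerically: 1/7 ≈ 0.1429.
Is 1/7 < 1? YES.
Since P[∪ A_i] ≤ 1/7 < 1, the complement has P[∩ A_i^c] ≥ 1 − 1/7 = 6/7 > 0, so some outcome avoids every A_i.

3·p = 1/7 ≈ 0.1429; existence CERTIFIED by the union bound.


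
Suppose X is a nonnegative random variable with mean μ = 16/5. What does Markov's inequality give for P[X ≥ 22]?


μ = E[X] = 16/5, a = 22.
Markov: P[X ≥ 22] ≤ μ/a = (16/5)/22 = 8/55.
Numerically: ≈ 0.145.
(Since a = 22 > μ = 3.200, the bound 8/55 is < 1 and informative.)

P[X ≥ 22] ≤ 8/55 ≈ 0.145.


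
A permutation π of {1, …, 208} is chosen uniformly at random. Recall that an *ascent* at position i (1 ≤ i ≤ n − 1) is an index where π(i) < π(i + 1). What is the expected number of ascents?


Write X = Σ X_I over i = 1, …, 207, with X_I the indicator of one ascent.
There are 207 indicators.
For each fixed i, the pair (π(i), π(i+1)) is a uniformly random ordered pair of distinct values from {1, …, 208}; by symmetry P[π(i) < π(i+1)] = 1/2.
By linearity: E[X] = 207 · (1/2) = (208 − 1) · (1/2) = 207/2 ≈ 103.500000.

E[X] = 207/2 = 103.500000.


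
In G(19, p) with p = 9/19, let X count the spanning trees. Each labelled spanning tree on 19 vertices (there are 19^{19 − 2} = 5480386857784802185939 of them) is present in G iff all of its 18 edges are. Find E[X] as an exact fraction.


K_19 has 19^{19 − 2} = 5480386857784802185939 labelled spanning trees.
For each such spanning tree H, let X_H = 1 if all 18 edges of H are present in G. Then P[X_H = 1] = p^{18} = (9/19)^{18} = 150094635296999121/104127350297911241532841.
By linearity of expectation: E[X] = Σ_H E[X_H] = 5480386857784802185939 · p^{18} = 5480386857784802185939 · 150094635296999121/104127350297911241532841 = 150094635296999121/19.
Numerically: E[X] ≈ 7.89972e+15.

E[X] = 5480386857784802185939 · (9/19)^{18} = 150094635296999121/19 ≈ 7.89972e+15.


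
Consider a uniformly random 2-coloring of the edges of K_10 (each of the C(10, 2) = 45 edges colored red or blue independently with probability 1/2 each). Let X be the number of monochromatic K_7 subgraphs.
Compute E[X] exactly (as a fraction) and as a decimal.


Let X = Σ_S X_S over the C(10, 7) = 120 subsets S of size 7, where X_S = 1 if the K_7 on S is monochromatic.
For a fixed S, the K_7 on S has C(7, 2) = 21 edges. P[all 21 edges red] = (1/2)^21, and likewise for blue, so P[monochromatic] = 2·(1/2)^21 = 2^{1 − 21} = 1/1048576.
By linearity of expectation: E[X] = C(10, 7) · 2^{1 − 21} = 120 · 1/1048576 = 15/131072.
Numerically: E[X] ≈ 0.000114.

E[X] = C(10,7)·2^(1−C(7,2)) = 15/131072 ≈ 0.000114.


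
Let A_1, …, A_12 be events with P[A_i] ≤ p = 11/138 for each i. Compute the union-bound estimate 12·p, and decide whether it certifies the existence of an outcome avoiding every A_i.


Union bound: P[∪_{i=1}^{12} A_i] ≤ Σ_i P[A_i] ≤ 12·p = 12·(11/138) = 22/23.
Numerically: 22/23 ≈ 0.957.
Is 22/23 < 1? YES.
Since P[∪ A_i] ≤ 22/23 < 1, the complement has P[∩ A_i^c] ≥ 1 − 22/23 = 1/23 > 0, so some outcome avoids every A_i.

12·p = 22/23 ≈ 0.957; existence CERTIFIED by the union bound.


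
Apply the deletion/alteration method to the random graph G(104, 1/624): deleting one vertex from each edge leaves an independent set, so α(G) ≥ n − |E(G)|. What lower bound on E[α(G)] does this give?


E[|E(G)|] = C(104, 2)·p = 5356 · (1/624) = 103/12.
E[α(G)] ≥ n − E[|E(G)|] = 104 − 103/12 = 1145/12.
Numerically: ≈ 95.41667.
(This is only a lower bound; the true E[α(G)] may be larger.)

E[α(G)] ≥ 1145/12 ≈ 95.41667.


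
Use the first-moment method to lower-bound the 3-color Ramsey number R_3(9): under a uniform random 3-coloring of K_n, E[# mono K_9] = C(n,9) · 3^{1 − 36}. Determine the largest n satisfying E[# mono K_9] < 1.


We need C(n, 9) · 3^{1 − 36} < 1, i.e. C(n, 9) < 3^{36 − 1} = 50031545098999707.
Check values of n near the boundary:
  n = 295: C(295, 9) = 41221140106119260; 41221140106119260 < 50031545098999707? YES
  n = 296: C(296, 9) = 42513789098994080; 42513789098994080 < 50031545098999707? YES
  n = 297: C(297, 9) = 43842345008337645; 43842345008337645 < 50031545098999707? YES
  n = 298: C(298, 9) = 45207677551849890; 45207677551849890 < 50031545098999707? YES
  n = 299: C(299, 9) = 46610674441390059; 46610674441390059 < 50031545098999707? YES
  n = 300: C(300, 9) = 48052241692154700; 48052241692154700 < 50031545098999707? YES
  n = 301: C(301, 9) = 49533303936090975; 49533303936090975 < 50031545098999707? YES
  n = 302: C(302, 9) = 51054804739588650; 51054804739588650 < 50031545098999707? NO
The largest n with C(n, 9) < 50031545098999707 is n = 301 (where E[X] = 16511101312030325/16677181699666569 ≈ 0.990041). Hence R_3(9) > 301, i.e. R_3(9) ≥ 302.

Largest n = 301; hence R_3(9) > 301.
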